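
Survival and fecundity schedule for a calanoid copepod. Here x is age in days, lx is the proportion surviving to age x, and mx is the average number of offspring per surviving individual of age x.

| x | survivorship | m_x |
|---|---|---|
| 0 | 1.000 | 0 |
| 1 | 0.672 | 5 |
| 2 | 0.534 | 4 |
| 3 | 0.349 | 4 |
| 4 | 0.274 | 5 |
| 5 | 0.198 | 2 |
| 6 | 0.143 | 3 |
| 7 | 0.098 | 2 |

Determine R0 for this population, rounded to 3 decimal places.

lx·mx by age: 0, 3.36, 2.136, 1.396, 1.37, 0.396, 0.429, 0.196
R0 = Σ lx·mx = 9.283 → 9.283

9.283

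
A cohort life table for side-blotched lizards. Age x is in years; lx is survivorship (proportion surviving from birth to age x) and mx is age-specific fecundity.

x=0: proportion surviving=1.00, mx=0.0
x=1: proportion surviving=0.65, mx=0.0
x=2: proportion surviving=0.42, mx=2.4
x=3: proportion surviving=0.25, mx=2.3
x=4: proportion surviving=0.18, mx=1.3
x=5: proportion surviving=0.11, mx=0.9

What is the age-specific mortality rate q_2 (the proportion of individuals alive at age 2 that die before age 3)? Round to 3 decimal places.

q_2 = (l_2 − l_3) / l_2 = (0.42 − 0.25) / 0.42
     = 0.17 / 0.42 = 0.404762… → 0.405

0.405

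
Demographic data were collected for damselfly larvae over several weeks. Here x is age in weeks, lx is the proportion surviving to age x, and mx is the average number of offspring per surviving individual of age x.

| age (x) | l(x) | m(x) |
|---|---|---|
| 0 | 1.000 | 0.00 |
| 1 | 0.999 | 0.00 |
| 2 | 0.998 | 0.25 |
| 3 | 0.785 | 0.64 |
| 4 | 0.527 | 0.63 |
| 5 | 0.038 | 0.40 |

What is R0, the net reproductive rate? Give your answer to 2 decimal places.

lx·mx by age: 0, 0, 0.2495, 0.5024, 0.33201, 0.0152
R0 = Σ lx·mx = 1.09911 → 1.10

1.10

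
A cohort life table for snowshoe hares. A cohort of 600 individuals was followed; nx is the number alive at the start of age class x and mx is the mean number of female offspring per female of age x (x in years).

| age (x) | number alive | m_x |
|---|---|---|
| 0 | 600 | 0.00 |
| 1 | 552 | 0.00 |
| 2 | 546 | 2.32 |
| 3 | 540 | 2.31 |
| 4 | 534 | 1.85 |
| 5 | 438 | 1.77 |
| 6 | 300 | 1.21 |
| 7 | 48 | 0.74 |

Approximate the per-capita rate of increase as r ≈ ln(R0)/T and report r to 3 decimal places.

0.581

lx = nx/n0 = nx/600: 1, 0.92, 0.91, 0.9, 0.89, 0.73, 0.5, 0.08
R0 = Σ lx·mx = 0 + 0 + 2.1112 + 2.079 + 1.6465 + 1.2921 + 0.605 + 0.0592 = 7.793
Σ x·lx·mx = 27.5503; T = 27.5503/7.793 = 3.53526…
r ≈ ln(R0)/T = ln(7.793)/3.53526… = 0.58078… → 0.581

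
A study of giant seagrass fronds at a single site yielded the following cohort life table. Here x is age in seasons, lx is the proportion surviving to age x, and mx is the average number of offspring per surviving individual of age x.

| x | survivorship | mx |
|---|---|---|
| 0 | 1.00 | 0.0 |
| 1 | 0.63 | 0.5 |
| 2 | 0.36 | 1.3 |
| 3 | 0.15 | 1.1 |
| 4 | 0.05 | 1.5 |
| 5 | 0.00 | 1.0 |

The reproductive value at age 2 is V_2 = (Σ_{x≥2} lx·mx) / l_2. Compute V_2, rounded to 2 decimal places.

lx·mx for x ≥ 2: 0.468, 0.165, 0.075, 0 → sum = 0.708
V_2 = 0.708 / l_2 = 0.708 / 0.36 = 1.966667… → 1.97

1.97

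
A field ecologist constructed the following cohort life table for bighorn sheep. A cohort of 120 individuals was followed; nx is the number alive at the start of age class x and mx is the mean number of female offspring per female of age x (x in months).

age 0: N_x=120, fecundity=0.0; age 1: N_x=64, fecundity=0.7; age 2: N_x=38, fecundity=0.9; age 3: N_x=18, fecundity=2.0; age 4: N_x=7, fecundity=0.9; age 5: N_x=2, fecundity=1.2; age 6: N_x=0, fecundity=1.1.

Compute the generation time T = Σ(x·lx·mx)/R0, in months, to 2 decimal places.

lx = nx/n0 = nx/120: 1, 0.53333…, 0.31667…, 0.15, 0.05833…, 0.01667…, 0
lx·mx: 0, 0.373333…, 0.285…, 0.3, 0.0525…, 0.02…, 0 → R0 = 1.030833…
x·lx·mx: 0, 0.373333…, 0.57…, 0.9, 0.21…, 0.1…, 0 → Σ = 2.153333…
T = 2.153333… / 1.030833… = 2.088925… → 2.09

2.09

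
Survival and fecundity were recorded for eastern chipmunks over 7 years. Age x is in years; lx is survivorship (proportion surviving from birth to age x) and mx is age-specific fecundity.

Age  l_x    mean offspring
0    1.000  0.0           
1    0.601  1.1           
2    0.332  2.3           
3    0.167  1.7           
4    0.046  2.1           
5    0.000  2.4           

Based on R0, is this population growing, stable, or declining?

growing

R0 = Σ lx·mx = 0 + 0.6611 + 0.7636 + 0.2839 + 0.0966 + 0 = 1.8052
R0 > 1, so the population is growing.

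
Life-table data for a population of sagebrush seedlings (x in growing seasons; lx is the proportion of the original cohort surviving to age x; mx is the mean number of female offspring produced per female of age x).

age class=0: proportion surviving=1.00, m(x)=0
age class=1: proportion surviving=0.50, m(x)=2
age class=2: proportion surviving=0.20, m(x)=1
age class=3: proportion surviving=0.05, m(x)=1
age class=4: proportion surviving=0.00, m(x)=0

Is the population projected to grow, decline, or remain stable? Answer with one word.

R0 = Σ lx·mx = 0 + 1 + 0.2 + 0.05 + 0 = 1.25
R0 > 1, so the population is growing.

growing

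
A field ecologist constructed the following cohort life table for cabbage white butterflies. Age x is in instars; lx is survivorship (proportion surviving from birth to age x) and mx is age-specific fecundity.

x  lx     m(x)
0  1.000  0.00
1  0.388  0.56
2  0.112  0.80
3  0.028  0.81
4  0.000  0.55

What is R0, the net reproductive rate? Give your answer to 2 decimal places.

lx·mx by age: 0, 0.21728, 0.0896, 0.02268, 0
R0 = Σ lx·mx = 0.32956 → 0.33

0.33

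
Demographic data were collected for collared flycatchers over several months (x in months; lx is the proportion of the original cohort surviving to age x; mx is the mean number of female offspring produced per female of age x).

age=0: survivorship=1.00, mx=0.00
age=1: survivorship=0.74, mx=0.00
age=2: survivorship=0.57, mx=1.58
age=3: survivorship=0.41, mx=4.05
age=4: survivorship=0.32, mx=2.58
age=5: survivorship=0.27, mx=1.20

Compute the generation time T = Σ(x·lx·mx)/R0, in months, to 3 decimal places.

3.154

lx·mx: 0, 0, 0.9006, 1.6605, 0.8256, 0.324 → R0 = 3.7107
x·lx·mx: 0, 0, 1.8012, 4.9815, 3.3024, 1.62 → Σ = 11.7051
T = 11.7051 / 3.7107 = 3.154418… → 3.154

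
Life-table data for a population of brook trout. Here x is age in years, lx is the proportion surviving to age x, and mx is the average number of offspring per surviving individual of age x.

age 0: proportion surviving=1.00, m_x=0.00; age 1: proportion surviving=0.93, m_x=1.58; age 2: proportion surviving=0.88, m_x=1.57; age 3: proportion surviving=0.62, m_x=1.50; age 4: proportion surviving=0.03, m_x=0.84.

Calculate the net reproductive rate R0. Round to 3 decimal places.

lx·mx by age: 0, 1.4694, 1.3816, 0.93, 0.0252
R0 = Σ lx·mx = 3.8062 → 3.806

3.806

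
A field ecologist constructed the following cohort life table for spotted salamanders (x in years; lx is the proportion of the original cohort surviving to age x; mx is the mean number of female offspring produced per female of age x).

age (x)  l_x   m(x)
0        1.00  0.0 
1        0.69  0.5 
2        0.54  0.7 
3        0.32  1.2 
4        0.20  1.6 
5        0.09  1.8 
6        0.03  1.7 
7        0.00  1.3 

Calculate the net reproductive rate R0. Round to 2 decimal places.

lx·mx by age: 0, 0.345, 0.378, 0.384, 0.32, 0.162, 0.051, 0
R0 = Σ lx·mx = 1.64 → 1.64

1.64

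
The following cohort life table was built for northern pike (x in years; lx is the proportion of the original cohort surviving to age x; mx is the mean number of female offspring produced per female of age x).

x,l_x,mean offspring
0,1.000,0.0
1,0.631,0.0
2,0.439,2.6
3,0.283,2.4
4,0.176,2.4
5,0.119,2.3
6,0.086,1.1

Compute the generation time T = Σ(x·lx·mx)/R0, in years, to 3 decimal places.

3.043

lx·mx: 0, 0, 1.1414, 0.6792, 0.4224, 0.2737, 0.0946 → R0 = 2.6113
x·lx·mx: 0, 0, 2.2828, 2.0376, 1.6896, 1.3685, 0.5676 → Σ = 7.9461
T = 7.9461 / 2.6113 = 3.042967… → 3.043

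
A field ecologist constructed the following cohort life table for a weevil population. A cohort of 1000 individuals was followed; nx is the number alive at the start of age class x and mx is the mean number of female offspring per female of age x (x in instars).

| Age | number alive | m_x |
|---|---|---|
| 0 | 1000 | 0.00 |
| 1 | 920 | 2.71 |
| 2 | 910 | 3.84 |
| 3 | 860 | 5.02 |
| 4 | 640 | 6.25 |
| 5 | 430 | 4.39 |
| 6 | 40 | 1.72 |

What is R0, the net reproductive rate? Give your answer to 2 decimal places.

16.26

lx = nx/n0 = nx/1000: 1, 0.92, 0.91, 0.86, 0.64, 0.43, 0.04
lx·mx by age: 0, 2.4932, 3.4944, 4.3172, 4, 1.8877, 0.0688
R0 = Σ lx·mx = 16.2613 → 16.26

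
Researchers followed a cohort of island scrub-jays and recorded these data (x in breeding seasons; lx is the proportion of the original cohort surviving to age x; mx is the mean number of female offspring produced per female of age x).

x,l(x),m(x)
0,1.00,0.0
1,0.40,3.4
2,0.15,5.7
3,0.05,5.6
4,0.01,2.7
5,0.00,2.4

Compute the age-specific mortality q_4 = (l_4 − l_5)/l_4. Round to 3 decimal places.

1.000

q_4 = (l_4 − l_5) / l_4 = (0.01 − 0) / 0.01
     = 0.01 / 0.01 = 1 → 1.000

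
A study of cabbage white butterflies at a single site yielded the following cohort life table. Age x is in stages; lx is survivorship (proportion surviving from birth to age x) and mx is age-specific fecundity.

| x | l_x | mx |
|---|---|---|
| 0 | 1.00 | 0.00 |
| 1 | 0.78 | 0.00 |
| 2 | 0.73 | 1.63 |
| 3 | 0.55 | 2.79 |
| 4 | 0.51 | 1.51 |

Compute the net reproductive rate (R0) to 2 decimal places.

lx·mx by age: 0, 0, 1.1899, 1.5345, 0.7701
R0 = Σ lx·mx = 3.4945 → 3.49

3.49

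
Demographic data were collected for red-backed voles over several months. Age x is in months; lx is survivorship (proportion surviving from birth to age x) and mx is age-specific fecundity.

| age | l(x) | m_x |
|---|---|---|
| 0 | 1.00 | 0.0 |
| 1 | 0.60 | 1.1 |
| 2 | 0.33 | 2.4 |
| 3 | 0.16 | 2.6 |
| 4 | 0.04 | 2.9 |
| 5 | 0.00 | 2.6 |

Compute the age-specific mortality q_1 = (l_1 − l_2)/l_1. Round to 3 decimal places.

q_1 = (l_1 − l_2) / l_1 = (0.6 − 0.33) / 0.6
     = 0.27 / 0.6 = 0.45 → 0.450

0.450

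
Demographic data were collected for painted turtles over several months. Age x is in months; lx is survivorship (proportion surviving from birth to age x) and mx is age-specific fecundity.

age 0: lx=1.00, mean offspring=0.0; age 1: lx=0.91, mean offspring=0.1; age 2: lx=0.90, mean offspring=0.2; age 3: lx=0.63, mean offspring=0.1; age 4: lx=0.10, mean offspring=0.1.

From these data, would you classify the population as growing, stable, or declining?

declining

R0 = Σ lx·mx = 0 + 0.091 + 0.18 + 0.063 + 0.01 = 0.344
R0 < 1, so the population is declining.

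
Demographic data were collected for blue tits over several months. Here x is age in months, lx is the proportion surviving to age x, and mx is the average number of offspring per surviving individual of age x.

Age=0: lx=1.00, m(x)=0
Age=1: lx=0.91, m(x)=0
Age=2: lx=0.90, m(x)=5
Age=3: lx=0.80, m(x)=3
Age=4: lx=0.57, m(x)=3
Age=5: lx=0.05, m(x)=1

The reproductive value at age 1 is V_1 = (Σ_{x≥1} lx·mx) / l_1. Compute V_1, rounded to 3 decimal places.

9.516

lx·mx for x ≥ 1: 0, 4.5, 2.4, 1.71, 0.05 → sum = 8.66
V_1 = 8.66 / l_1 = 8.66 / 0.91 = 9.516484… → 9.516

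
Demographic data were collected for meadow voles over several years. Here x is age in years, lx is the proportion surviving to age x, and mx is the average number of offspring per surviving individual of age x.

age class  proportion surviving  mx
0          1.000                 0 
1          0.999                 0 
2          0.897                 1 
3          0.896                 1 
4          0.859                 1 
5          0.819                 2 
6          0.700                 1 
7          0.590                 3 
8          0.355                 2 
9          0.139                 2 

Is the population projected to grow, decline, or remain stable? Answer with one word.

R0 = Σ lx·mx = 0 + 0 + 0.897 + 0.896 + 0.859 + 1.638 + 0.7 + 1.77 + 0.71 + 0.278 = 7.748
R0 > 1, so the population is growing.

growing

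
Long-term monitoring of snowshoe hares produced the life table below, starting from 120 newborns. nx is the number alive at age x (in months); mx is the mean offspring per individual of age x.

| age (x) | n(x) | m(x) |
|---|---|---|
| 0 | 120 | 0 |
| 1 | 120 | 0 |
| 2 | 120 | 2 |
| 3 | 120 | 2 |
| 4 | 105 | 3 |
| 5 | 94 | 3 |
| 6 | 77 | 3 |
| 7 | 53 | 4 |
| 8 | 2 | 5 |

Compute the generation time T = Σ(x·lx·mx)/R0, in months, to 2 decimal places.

4.46

lx = nx/n0 = nx/120: 1, 1, 1, 1, 0.875, 0.78333…, 0.64167…, 0.44167…, 0.01667…
lx·mx: 0, 0, 2, 2, 2.625, 2.35…, 1.925…, 1.766667…, 0.083333… → R0 = 12.75…
x·lx·mx: 0, 0, 4, 6, 10.5, 11.75…, 11.55…, 12.366667…, 0.666667… → Σ = 56.833333…
T = 56.833333… / 12.75… = 4.457516… → 4.46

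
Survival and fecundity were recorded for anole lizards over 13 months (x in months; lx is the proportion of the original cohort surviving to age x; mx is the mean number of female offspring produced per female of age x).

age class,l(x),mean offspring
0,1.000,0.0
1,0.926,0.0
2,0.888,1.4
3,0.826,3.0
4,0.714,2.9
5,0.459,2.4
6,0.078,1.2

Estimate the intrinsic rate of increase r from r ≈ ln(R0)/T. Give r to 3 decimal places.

0.560

R0 = Σ lx·mx = 0 + 0 + 1.2432 + 2.478 + 2.0706 + 1.1016 + 0.0936 = 6.987
Σ x·lx·mx = 24.2724; T = 24.2724/6.987 = 3.47394…
r ≈ ln(R0)/T = ln(6.987)/3.47394… = 0.55961… → 0.560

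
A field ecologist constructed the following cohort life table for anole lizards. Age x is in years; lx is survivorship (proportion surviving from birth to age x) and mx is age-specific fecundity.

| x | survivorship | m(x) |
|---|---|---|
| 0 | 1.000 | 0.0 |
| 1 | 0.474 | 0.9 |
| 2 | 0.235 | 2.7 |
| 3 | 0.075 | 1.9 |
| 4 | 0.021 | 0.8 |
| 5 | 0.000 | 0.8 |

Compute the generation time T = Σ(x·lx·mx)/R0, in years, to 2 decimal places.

lx·mx: 0, 0.4266, 0.6345, 0.1425, 0.0168, 0 → R0 = 1.2204
x·lx·mx: 0, 0.4266, 1.269, 0.4275, 0.0672, 0 → Σ = 2.1903
T = 2.1903 / 1.2204 = 1.794739… → 1.79

1.79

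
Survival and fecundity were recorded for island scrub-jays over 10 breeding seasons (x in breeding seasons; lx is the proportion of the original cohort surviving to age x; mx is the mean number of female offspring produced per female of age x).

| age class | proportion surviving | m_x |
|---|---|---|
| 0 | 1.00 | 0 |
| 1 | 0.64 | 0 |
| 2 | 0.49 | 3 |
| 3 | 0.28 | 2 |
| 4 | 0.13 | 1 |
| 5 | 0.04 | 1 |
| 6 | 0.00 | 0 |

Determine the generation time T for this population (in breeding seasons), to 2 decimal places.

lx·mx: 0, 0, 1.47, 0.56, 0.13, 0.04, 0 → R0 = 2.2
x·lx·mx: 0, 0, 2.94, 1.68, 0.52, 0.2, 0 → Σ = 5.34
T = 5.34 / 2.2 = 2.427273… → 2.43

2.43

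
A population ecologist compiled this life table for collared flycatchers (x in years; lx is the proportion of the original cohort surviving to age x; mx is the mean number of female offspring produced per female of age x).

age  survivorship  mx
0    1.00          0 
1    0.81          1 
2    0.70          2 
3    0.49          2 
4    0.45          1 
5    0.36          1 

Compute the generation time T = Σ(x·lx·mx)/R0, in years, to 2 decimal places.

2.54

lx·mx: 0, 0.81, 1.4, 0.98, 0.45, 0.36 → R0 = 4
x·lx·mx: 0, 0.81, 2.8, 2.94, 1.8, 1.8 → Σ = 10.15
T = 10.15 / 4 = 2.5375 → 2.54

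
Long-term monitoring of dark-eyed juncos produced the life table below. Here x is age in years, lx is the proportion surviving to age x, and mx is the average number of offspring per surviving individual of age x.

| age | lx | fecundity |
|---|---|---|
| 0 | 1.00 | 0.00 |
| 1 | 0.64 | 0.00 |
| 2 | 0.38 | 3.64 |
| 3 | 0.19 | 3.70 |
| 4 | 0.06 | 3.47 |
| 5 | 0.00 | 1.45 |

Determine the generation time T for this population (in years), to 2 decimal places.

lx·mx: 0, 0, 1.3832, 0.703, 0.2082, 0 → R0 = 2.2944
x·lx·mx: 0, 0, 2.7664, 2.109, 0.8328, 0 → Σ = 5.7082
T = 5.7082 / 2.2944 = 2.487884… → 2.49

2.49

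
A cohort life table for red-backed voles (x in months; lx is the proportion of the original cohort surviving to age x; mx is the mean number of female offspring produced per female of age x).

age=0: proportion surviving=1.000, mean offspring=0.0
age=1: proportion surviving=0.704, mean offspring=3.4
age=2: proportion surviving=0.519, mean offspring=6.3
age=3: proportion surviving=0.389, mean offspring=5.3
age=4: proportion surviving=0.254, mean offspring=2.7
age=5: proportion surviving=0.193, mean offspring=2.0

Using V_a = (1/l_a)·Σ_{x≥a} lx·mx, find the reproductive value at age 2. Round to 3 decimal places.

12.338

lx·mx for x ≥ 2: 3.2697, 2.0617, 0.6858, 0.386 → sum = 6.4032
V_2 = 6.4032 / l_2 = 6.4032 / 0.519 = 12.337572… → 12.338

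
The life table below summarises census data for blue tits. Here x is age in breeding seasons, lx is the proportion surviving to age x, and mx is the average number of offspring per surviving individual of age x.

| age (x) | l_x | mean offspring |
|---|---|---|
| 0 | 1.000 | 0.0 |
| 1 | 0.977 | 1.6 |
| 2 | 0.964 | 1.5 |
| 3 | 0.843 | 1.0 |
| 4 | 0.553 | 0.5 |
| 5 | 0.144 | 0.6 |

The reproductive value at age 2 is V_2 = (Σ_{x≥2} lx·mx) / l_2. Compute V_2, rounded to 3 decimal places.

2.751

lx·mx for x ≥ 2: 1.446, 0.843, 0.2765, 0.0864 → sum = 2.6519
V_2 = 2.6519 / l_2 = 2.6519 / 0.964 = 2.750934… → 2.751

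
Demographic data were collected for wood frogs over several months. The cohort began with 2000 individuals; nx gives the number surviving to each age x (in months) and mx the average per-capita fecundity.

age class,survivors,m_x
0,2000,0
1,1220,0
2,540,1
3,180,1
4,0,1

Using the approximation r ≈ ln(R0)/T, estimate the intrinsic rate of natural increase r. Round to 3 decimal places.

-0.454

lx = nx/n0 = nx/2000: 1, 0.61, 0.27, 0.09, 0
R0 = Σ lx·mx = 0 + 0 + 0.27 + 0.09 + 0 = 0.36
Σ x·lx·mx = 0.81; T = 0.81/0.36 = 2.25
r ≈ ln(R0)/T = ln(0.36)/2.25 = -0.45407… → -0.454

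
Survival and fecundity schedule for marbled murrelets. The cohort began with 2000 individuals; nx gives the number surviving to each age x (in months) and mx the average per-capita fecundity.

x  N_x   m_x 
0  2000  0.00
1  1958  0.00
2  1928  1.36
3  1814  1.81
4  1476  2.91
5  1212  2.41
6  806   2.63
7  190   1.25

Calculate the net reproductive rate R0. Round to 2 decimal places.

lx = nx/n0 = nx/2000: 1, 0.979, 0.964, 0.907, 0.738, 0.606, 0.403, 0.095
lx·mx by age: 0, 0, 1.31104, 1.64167, 2.14758, 1.46046, 1.05989, 0.11875
R0 = Σ lx·mx = 7.73939 → 7.74

7.74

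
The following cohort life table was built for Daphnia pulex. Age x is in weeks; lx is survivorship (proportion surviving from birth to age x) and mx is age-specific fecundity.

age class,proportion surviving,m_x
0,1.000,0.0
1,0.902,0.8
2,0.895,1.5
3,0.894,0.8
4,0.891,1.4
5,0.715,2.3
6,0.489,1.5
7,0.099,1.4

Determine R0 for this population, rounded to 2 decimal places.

lx·mx by age: 0, 0.7216, 1.3425, 0.7152, 1.2474, 1.6445, 0.7335, 0.1386
R0 = Σ lx·mx = 6.5433 → 6.54

6.54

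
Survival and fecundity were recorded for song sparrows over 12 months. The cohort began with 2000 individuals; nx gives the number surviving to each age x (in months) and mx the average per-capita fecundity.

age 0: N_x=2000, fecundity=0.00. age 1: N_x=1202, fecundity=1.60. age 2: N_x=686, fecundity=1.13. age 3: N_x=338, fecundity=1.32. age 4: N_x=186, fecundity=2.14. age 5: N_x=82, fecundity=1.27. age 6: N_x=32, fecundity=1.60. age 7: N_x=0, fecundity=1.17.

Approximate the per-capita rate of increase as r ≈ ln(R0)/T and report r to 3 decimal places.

0.314

lx = nx/n0 = nx/2000: 1, 0.601, 0.343, 0.169, 0.093, 0.041, 0.016, 0
R0 = Σ lx·mx = 0 + 0.9616 + 0.38759 + 0.22308 + 0.19902 + 0.05207 + 0.0256 + 0 = 1.84896
Σ x·lx·mx = 3.61605; T = 3.61605/1.84896 = 1.95572…
r ≈ ln(R0)/T = ln(1.84896)/1.95572… = 0.31427… → 0.314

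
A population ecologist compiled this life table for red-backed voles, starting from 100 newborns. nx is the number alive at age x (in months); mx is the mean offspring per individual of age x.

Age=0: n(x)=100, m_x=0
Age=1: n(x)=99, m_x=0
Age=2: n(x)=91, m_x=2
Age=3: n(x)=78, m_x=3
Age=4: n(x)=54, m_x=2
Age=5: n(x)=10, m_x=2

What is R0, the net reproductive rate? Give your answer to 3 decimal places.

5.440

lx = nx/n0 = nx/100: 1, 0.99, 0.91, 0.78, 0.54, 0.1
lx·mx by age: 0, 0, 1.82, 2.34, 1.08, 0.2
R0 = Σ lx·mx = 5.44 → 5.440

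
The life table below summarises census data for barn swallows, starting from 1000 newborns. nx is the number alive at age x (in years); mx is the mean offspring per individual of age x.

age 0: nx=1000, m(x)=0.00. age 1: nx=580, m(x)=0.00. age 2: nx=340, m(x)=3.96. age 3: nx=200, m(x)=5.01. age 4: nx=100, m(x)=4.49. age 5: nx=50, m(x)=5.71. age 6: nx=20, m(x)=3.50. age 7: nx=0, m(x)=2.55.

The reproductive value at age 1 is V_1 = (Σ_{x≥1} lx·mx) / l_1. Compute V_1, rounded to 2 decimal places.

5.44

lx = nx/n0 = nx/1000: 1, 0.58, 0.34, 0.2, 0.1, 0.05, 0.02, 0
lx·mx for x ≥ 1: 0, 1.3464, 1.002, 0.449, 0.2855, 0.07, 0 → sum = 3.1529
V_1 = 3.1529 / l_1 = 3.1529 / 0.58 = 5.436034… → 5.44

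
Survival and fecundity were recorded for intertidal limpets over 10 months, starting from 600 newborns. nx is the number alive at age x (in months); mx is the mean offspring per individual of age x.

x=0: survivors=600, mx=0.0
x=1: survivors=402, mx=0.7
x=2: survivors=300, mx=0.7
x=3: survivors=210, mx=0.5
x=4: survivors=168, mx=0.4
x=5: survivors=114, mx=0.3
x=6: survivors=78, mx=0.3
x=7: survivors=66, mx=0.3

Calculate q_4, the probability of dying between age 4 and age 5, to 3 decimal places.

0.321

lx = nx/n0 = nx/600: 1, 0.67, 0.5, 0.35, 0.28, 0.19, 0.13, 0.11
q_4 = (l_4 − l_5) / l_4 = (0.28 − 0.19) / 0.28
     = 0.09 / 0.28 = 0.321429… → 0.321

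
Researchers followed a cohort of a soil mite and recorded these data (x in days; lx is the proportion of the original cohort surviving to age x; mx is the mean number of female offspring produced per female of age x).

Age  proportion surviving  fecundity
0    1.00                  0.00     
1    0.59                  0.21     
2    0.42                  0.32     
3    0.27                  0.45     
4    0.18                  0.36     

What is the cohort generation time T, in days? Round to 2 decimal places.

2.29

lx·mx: 0, 0.1239, 0.1344, 0.1215, 0.0648 → R0 = 0.4446
x·lx·mx: 0, 0.1239, 0.2688, 0.3645, 0.2592 → Σ = 1.0164
T = 1.0164 / 0.4446 = 2.2861… → 2.29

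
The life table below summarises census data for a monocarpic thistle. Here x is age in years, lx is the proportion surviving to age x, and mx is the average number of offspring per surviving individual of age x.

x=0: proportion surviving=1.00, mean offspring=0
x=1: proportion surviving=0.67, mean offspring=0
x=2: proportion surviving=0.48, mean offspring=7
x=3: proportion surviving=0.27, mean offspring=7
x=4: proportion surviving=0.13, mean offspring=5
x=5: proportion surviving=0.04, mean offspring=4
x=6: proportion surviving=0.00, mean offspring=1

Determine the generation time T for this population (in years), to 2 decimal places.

lx·mx: 0, 0, 3.36, 1.89, 0.65, 0.16, 0 → R0 = 6.06
x·lx·mx: 0, 0, 6.72, 5.67, 2.6, 0.8, 0 → Σ = 15.79
T = 15.79 / 6.06 = 2.605611… → 2.61

2.61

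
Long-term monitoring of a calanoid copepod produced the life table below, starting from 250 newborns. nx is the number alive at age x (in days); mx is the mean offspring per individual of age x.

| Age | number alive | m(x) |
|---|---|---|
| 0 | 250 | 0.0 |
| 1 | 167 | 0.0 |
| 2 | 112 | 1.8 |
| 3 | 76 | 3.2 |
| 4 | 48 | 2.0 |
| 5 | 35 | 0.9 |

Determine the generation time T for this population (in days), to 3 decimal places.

lx = nx/n0 = nx/250: 1, 0.668, 0.448, 0.304, 0.192, 0.14
lx·mx: 0, 0, 0.8064, 0.9728, 0.384, 0.126 → R0 = 2.2892
x·lx·mx: 0, 0, 1.6128, 2.9184, 1.536, 0.63 → Σ = 6.6972
T = 6.6972 / 2.2892 = 2.925564… → 2.926

2.926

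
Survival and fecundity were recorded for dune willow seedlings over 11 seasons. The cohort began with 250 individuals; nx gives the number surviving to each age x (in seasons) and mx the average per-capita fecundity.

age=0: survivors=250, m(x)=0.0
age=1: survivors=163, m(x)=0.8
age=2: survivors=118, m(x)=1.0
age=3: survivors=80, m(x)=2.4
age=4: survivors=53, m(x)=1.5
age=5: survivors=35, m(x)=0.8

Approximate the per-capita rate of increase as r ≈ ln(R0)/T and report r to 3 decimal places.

0.307

lx = nx/n0 = nx/250: 1, 0.652, 0.472, 0.32, 0.212, 0.14
R0 = Σ lx·mx = 0 + 0.5216 + 0.472 + 0.768 + 0.318 + 0.112 = 2.1916
Σ x·lx·mx = 5.6016; T = 5.6016/2.1916 = 2.55594…
r ≈ ln(R0)/T = ln(2.1916)/2.55594… = 0.30698… → 0.307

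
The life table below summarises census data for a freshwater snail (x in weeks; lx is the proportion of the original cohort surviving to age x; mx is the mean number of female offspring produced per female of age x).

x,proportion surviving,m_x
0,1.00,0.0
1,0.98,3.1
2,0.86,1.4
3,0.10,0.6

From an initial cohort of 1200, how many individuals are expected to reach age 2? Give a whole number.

1032

Expected survivors = N0 · l_2 = 1200 × 0.86 = 1032 → 1032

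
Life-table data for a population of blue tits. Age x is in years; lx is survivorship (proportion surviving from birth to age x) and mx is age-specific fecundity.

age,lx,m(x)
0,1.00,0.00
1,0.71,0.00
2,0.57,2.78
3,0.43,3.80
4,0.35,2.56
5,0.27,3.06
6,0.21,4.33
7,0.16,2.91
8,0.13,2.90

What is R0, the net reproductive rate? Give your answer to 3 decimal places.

6.693

lx·mx by age: 0, 0, 1.5846, 1.634, 0.896, 0.8262, 0.9093, 0.4656, 0.377
R0 = Σ lx·mx = 6.6927 → 6.693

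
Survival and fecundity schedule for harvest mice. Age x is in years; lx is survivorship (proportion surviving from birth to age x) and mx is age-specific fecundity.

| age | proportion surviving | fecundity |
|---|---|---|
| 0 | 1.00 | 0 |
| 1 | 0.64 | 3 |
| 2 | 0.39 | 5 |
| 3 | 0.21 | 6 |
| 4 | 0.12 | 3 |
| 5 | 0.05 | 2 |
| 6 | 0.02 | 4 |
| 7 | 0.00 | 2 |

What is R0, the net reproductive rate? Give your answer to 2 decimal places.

5.67

lx·mx by age: 0, 1.92, 1.95, 1.26, 0.36, 0.1, 0.08, 0
R0 = Σ lx·mx = 5.67 → 5.67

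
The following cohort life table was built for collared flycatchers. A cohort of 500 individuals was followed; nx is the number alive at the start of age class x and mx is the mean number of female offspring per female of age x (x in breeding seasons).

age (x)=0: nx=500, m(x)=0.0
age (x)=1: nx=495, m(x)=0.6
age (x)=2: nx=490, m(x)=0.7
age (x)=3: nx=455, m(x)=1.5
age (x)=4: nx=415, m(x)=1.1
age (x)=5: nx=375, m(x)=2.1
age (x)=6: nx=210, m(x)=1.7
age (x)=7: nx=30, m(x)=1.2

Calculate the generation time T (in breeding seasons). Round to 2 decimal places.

lx = nx/n0 = nx/500: 1, 0.99, 0.98, 0.91, 0.83, 0.75, 0.42, 0.06
lx·mx: 0, 0.594, 0.686, 1.365, 0.913, 1.575, 0.714, 0.072 → R0 = 5.919
x·lx·mx: 0, 0.594, 1.372, 4.095, 3.652, 7.875, 4.284, 0.504 → Σ = 22.376
T = 22.376 / 5.919 = 3.780368… → 3.78

3.78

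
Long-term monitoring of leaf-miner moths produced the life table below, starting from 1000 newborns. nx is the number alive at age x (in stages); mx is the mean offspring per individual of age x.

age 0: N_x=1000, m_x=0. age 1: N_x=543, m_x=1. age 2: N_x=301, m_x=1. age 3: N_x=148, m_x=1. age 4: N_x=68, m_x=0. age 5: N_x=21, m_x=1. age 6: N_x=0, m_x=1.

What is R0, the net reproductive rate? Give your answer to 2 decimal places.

lx = nx/n0 = nx/1000: 1, 0.543, 0.301, 0.148, 0.068, 0.021, 0
lx·mx by age: 0, 0.543, 0.301, 0.148, 0, 0.021, 0
R0 = Σ lx·mx = 1.013 → 1.01

1.01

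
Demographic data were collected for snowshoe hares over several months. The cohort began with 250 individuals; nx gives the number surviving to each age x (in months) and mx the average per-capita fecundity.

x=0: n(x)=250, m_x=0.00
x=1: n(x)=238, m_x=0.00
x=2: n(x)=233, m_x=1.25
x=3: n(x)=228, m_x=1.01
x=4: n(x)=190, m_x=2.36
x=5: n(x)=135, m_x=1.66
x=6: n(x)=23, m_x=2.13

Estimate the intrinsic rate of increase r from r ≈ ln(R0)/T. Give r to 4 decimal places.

lx = nx/n0 = nx/250: 1, 0.952, 0.932, 0.912, 0.76, 0.54, 0.092
R0 = Σ lx·mx = 0 + 0 + 1.165 + 0.92112 + 1.7936 + 0.8964 + 0.19596 = 4.97208
Σ x·lx·mx = 17.92552; T = 17.92552/4.97208 = 3.60524…
r ≈ ln(R0)/T = ln(4.97208)/3.60524… = 0.444864… → 0.4449

0.4449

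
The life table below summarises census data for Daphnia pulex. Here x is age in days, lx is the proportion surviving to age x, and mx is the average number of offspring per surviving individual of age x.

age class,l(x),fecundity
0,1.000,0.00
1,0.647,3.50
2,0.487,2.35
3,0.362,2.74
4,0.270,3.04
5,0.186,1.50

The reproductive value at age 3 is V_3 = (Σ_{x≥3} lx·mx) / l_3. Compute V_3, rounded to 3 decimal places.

lx·mx for x ≥ 3: 0.99188, 0.8208, 0.279 → sum = 2.09168
V_3 = 2.09168 / l_3 = 2.09168 / 0.362 = 5.778122… → 5.778

5.778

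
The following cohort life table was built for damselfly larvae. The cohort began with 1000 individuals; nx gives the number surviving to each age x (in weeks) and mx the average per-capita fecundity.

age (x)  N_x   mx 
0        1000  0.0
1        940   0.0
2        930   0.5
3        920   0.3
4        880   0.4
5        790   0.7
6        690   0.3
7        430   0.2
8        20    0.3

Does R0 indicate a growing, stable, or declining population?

growing

lx = nx/n0 = nx/1000: 1, 0.94, 0.93, 0.92, 0.88, 0.79, 0.69, 0.43, 0.02
R0 = Σ lx·mx = 0 + 0 + 0.465 + 0.276 + 0.352 + 0.553 + 0.207 + 0.086 + 0.006 = 1.945
R0 > 1, so the population is growing.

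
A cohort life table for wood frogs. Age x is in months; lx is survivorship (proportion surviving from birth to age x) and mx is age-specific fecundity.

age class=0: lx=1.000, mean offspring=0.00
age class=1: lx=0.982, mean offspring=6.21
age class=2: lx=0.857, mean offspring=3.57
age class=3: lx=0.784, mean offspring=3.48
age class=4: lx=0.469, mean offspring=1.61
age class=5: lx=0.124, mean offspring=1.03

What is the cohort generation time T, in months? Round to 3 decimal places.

lx·mx: 0, 6.09822, 3.05949, 2.72832, 0.75509, 0.12772 → R0 = 12.76884
x·lx·mx: 0, 6.09822, 6.11898, 8.18496, 3.02036, 0.6386 → Σ = 24.06112
T = 24.06112 / 12.76884 = 1.884362… → 1.884

1.884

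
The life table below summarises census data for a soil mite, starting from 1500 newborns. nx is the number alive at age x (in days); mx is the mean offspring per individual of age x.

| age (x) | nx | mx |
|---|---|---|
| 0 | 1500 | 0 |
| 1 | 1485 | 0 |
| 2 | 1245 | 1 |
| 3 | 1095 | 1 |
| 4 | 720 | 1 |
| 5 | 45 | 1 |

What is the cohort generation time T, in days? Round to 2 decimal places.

2.86

lx = nx/n0 = nx/1500: 1, 0.99, 0.83, 0.73, 0.48, 0.03
lx·mx: 0, 0, 0.83, 0.73, 0.48, 0.03 → R0 = 2.07
x·lx·mx: 0, 0, 1.66, 2.19, 1.92, 0.15 → Σ = 5.92
T = 5.92 / 2.07 = 2.859903… → 2.86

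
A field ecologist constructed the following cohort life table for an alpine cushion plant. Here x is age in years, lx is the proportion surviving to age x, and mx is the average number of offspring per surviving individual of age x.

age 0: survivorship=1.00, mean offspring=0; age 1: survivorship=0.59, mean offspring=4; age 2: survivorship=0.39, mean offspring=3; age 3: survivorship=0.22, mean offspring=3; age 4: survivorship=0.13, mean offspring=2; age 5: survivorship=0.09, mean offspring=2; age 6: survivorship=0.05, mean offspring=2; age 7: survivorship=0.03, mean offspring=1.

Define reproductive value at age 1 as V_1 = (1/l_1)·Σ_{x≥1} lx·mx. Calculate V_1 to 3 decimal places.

8.068

lx·mx for x ≥ 1: 2.36, 1.17, 0.66, 0.26, 0.18, 0.1, 0.03 → sum = 4.76
V_1 = 4.76 / l_1 = 4.76 / 0.59 = 8.067797… → 8.068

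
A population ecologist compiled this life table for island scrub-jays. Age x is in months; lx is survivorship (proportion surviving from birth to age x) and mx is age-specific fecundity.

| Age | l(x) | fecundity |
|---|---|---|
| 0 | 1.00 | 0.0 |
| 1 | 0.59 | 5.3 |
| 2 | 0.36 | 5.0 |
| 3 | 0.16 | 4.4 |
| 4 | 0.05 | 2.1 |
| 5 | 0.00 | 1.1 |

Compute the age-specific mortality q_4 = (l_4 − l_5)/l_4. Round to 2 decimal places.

1.00

q_4 = (l_4 − l_5) / l_4 = (0.05 − 0) / 0.05
     = 0.05 / 0.05 = 1 → 1.00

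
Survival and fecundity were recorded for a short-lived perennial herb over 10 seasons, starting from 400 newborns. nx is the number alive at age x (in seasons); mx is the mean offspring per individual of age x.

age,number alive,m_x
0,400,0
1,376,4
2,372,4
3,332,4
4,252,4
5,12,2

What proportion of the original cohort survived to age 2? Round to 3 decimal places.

0.930

l_2 = n_2/n_0 = 372/400 = 0.93 → 0.930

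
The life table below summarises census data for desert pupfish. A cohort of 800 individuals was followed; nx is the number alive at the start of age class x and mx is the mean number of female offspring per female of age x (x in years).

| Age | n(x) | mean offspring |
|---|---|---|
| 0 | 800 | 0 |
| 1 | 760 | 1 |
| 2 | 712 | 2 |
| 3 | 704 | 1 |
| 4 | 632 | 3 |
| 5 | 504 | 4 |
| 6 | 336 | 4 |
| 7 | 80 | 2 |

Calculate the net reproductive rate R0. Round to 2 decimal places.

10.38

lx = nx/n0 = nx/800: 1, 0.95, 0.89, 0.88, 0.79, 0.63, 0.42, 0.1
lx·mx by age: 0, 0.95, 1.78, 0.88, 2.37, 2.52, 1.68, 0.2
R0 = Σ lx·mx = 10.38 → 10.38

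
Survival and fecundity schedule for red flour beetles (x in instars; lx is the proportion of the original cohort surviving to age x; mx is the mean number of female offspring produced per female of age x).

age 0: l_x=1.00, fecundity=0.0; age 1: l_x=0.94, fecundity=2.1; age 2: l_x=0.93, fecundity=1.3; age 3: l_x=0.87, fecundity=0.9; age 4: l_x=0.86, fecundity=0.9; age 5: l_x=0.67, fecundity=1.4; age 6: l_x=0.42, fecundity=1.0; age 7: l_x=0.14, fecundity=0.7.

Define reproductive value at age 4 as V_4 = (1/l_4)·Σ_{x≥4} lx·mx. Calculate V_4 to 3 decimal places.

2.593

lx·mx for x ≥ 4: 0.774, 0.938, 0.42, 0.098 → sum = 2.23
V_4 = 2.23 / l_4 = 2.23 / 0.86 = 2.593023… → 2.593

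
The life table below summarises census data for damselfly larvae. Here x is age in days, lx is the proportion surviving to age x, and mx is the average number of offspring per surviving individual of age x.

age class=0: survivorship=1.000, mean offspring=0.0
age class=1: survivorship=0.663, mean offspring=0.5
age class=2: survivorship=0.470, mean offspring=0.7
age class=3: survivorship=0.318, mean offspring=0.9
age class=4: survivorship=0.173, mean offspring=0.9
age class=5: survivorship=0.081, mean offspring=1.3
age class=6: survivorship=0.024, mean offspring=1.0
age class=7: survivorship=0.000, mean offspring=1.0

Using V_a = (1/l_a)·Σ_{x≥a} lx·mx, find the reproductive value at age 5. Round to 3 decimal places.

lx·mx for x ≥ 5: 0.1053, 0.024, 0 → sum = 0.1293
V_5 = 0.1293 / l_5 = 0.1293 / 0.081 = 1.596296… → 1.596

1.596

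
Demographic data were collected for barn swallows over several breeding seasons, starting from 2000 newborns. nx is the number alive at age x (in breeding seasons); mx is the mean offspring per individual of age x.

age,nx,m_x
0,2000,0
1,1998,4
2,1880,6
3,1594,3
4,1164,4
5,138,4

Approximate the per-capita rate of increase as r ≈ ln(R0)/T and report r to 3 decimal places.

1.185

lx = nx/n0 = nx/2000: 1, 0.999, 0.94, 0.797, 0.582, 0.069
R0 = Σ lx·mx = 0 + 3.996 + 5.64 + 2.391 + 2.328 + 0.276 = 14.631
Σ x·lx·mx = 33.141; T = 33.141/14.631 = 2.26512…
r ≈ ln(R0)/T = ln(14.631)/2.26512… = 1.18455… → 1.185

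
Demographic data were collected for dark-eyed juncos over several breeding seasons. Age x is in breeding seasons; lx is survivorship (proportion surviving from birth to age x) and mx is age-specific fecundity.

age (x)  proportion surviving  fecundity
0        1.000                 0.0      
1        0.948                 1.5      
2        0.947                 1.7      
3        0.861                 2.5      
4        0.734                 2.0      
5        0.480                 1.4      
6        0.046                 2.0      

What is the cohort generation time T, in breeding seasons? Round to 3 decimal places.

lx·mx: 0, 1.422, 1.6099, 2.1525, 1.468, 0.672, 0.092 → R0 = 7.4164
x·lx·mx: 0, 1.422, 3.2198, 6.4575, 5.872, 3.36, 0.552 → Σ = 20.8833
T = 20.8833 / 7.4164 = 2.815827… → 2.816

2.816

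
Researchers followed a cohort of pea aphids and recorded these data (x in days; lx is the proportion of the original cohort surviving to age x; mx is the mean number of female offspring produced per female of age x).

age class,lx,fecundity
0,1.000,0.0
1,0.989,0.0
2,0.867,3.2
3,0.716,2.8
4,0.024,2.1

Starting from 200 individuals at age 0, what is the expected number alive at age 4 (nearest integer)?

5

Expected survivors = N0 · l_4 = 200 × 0.024 = 4.8 → 5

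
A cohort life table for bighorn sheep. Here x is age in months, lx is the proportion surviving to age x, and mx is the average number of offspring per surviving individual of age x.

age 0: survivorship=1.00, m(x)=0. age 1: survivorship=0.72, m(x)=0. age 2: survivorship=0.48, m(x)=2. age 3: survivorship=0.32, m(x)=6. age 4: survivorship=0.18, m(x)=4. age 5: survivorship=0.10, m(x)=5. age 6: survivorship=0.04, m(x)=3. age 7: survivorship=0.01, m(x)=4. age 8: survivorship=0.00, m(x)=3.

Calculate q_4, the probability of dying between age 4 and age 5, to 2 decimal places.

q_4 = (l_4 − l_5) / l_4 = (0.18 − 0.1) / 0.18
     = 0.08 / 0.18 = 0.444444… → 0.44

0.44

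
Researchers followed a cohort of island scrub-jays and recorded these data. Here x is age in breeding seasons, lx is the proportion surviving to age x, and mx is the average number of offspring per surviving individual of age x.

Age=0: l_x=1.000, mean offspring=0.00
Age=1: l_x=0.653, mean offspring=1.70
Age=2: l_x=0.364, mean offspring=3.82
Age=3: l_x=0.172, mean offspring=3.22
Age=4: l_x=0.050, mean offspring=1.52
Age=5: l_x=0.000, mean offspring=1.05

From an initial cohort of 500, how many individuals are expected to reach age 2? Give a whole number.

Expected survivors = N0 · l_2 = 500 × 0.364 = 182 → 182

182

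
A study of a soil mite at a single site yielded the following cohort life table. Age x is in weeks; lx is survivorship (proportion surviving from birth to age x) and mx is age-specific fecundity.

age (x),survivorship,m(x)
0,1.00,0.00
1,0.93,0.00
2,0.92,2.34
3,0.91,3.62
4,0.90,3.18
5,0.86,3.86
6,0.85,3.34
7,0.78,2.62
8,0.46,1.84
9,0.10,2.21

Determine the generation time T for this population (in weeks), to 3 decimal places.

4.684

lx·mx: 0, 0, 2.1528, 3.2942, 2.862, 3.3196, 2.839, 2.0436, 0.8464, 0.221 → R0 = 17.5786
x·lx·mx: 0, 0, 4.3056, 9.8826, 11.448, 16.598, 17.034, 14.3052, 6.7712, 1.989 → Σ = 82.3336
T = 82.3336 / 17.5786 = 4.68374… → 4.684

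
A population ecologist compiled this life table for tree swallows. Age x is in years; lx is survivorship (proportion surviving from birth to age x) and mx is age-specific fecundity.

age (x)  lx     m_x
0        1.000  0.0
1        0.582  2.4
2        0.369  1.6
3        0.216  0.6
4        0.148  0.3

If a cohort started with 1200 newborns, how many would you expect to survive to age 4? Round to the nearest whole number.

Expected survivors = N0 · l_4 = 1200 × 0.148 = 177.6 → 178

178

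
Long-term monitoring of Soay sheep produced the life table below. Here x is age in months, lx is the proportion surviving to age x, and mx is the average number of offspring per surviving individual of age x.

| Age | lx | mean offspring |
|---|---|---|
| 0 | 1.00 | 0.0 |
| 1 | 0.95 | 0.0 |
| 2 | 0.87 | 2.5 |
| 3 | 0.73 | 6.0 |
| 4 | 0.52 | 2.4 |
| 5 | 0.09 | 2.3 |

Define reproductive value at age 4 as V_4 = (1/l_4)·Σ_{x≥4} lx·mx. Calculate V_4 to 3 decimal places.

lx·mx for x ≥ 4: 1.248, 0.207 → sum = 1.455
V_4 = 1.455 / l_4 = 1.455 / 0.52 = 2.798077… → 2.798

2.798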